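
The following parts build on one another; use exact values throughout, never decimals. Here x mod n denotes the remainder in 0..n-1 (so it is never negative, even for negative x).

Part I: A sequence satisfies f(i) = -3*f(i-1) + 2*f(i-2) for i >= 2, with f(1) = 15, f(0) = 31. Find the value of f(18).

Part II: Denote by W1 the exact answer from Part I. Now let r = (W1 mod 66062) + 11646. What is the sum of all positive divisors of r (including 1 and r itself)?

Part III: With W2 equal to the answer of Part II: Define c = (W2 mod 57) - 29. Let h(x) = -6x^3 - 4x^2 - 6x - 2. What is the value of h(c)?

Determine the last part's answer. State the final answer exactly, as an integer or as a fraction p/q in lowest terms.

143142

Part I: f(2) = -3*(15) + 2*(31) = 17; iterating: f(2)=17, f(3)=-21, f(4)=97, f(5)=-333, f(6)=1193, f(7)=-4245, f(8)=15121, f(9)=-53853, f(10)=191801, f(11)=-683109, f(12)=2432929, f(13)=-8665005, f(14)=30860873, f(15)=-109912629, f(16)=391459633, f(17)=-1394204157, f(18)=4965531737; answer 4965531737
Part II: W1 = 4965531737; r = 59215; 59215 = 5 * 13 * 911; sigma = (1 + 5) * (1 + 13) * (1 + 911) = 6 * 14 * 912 = 76608; answer 76608
Part III: W2 = 76608; c = -29; -6*(-29)^3 - 4*(-29)^2 - 6*(-29)^1 - 2 = (146334) + (-3364) + (174) + (-2) = 143142; answer 143142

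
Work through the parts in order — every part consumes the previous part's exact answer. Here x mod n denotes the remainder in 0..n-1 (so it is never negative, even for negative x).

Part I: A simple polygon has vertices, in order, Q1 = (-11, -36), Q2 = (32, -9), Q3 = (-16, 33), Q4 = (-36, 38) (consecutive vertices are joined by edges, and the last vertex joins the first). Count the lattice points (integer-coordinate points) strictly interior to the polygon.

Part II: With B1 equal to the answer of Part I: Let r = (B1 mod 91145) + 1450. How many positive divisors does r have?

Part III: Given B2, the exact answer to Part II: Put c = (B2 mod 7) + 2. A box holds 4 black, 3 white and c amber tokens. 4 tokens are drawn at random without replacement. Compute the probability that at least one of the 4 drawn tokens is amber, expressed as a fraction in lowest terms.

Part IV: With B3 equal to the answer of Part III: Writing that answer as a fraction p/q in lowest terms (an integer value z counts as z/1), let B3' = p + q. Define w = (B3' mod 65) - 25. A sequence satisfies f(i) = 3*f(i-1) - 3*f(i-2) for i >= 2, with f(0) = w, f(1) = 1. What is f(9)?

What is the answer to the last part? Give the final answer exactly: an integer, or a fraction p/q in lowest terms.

8343

Part I: cross terms: (-11*-9 - 32*-36)=1251, (32*33 - -16*-9)=912, (-16*38 - -36*33)=580, (-36*-36 - -11*38)=1714; twice the area = |4457| = 4457; area = 4457/2; boundary points = 1 + 6 + 5 + 1 = 13; strictly interior points = area - boundary/2 + 1 = 2223; answer 2223
Part II: B1 = 2223; r = 3673; 3673 is prime, so its only divisors are 1 and 3673; count = 2; answer 2
Part III: B2 = 2; c = 4; total draws C(11,4) = 330; complement C(7,4) = 35; favorable 330 - 35 = 295; P = 59/66; answer 59/66
Part IV: B3 = 59/66; threaded value p + q = 125; w = 35; f(2) = 3*(1) - 3*(35) = -102; iterating: f(2)=-102, f(3)=-309, f(4)=-621, f(5)=-936, f(6)=-945, f(7)=-27, f(8)=2754, f(9)=8343; answer 8343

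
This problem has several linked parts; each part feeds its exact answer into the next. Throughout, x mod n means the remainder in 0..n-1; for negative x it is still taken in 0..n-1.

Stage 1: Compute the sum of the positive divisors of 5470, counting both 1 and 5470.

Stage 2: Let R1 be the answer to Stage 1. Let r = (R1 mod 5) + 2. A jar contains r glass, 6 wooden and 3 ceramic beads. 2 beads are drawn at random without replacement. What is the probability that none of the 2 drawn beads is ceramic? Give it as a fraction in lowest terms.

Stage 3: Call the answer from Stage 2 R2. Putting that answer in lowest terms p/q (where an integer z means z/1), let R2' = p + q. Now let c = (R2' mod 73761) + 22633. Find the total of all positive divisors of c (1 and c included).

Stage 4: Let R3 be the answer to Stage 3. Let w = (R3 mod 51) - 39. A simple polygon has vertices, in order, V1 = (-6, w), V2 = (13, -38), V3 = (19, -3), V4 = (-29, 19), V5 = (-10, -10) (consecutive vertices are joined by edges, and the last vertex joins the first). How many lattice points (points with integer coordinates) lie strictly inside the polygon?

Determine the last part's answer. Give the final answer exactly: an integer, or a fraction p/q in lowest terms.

1144

Stage 1: 5470 = 2 * 5 * 547; sigma = (1 + 2) * (1 + 5) * (1 + 547) = 3 * 6 * 548 = 9864; answer 9864
Stage 2: R1 = 9864; r = 6; total draws C(15,2) = 105; favorable C(12,2) = 66; P = 22/35; answer 22/35
Stage 3: R2 = 22/35; threaded value p + q = 57; c = 22690; 22690 = 2 * 5 * 2269; sigma = (1 + 2) * (1 + 5) * (1 + 2269) = 3 * 6 * 2270 = 40860; answer 40860
Stage 4: R3 = 40860; w = -30; cross terms: (-6*-38 - 13*-30)=618, (13*-3 - 19*-38)=683, (19*19 - -29*-3)=274, (-29*-10 - -10*19)=480, (-10*-30 - -6*-10)=240; twice the area = |2295| = 2295; area = 2295/2; boundary points = 1 + 1 + 2 + 1 + 4 = 9; strictly interior points = area - boundary/2 + 1 = 1144; answer 1144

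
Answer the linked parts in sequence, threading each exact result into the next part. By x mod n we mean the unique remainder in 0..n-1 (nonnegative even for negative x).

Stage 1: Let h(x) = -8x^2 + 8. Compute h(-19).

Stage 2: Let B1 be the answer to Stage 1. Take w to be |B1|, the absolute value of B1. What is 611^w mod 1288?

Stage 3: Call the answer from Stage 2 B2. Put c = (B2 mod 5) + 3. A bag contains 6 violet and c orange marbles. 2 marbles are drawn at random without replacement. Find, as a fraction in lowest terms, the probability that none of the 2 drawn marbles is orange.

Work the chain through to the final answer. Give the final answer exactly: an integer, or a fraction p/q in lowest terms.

5/12

Stage 1: -8*(-19)^2 + 8 = (-2888) + (8) = -2880; answer -2880
Stage 2: B1 = -2880; w = 2880; squarings mod 1288: 611^1=611, 611^2=1089, 611^4=961, 611^8=25, 611^16=625, 611^32=361, 611^64=233, 611^128=193, 611^256=1185, 611^512=305, 611^1024=289, 611^2048=1089; 611^2880 = 611^64 * 611^256 * 611^512 * 611^2048 = 785 (mod 1288); answer 785
Stage 3: B2 = 785; c = 3; total draws C(9,2) = 36; favorable C(6,2) = 15; P = 5/12; answer 5/12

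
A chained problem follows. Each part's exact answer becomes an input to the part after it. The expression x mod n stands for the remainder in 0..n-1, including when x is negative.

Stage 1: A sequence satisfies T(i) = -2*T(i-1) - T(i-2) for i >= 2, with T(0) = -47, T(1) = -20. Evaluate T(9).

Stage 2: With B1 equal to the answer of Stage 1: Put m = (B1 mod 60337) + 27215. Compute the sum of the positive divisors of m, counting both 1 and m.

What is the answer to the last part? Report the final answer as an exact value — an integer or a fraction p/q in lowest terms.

Stage 1: T(2) = -2*(-20) - 1*(-47) = 87; iterating: T(2)=87, T(3)=-154, T(4)=221, T(5)=-288, T(6)=355, T(7)=-422, T(8)=489, T(9)=-556; answer -556
Stage 2: B1 = -556; m = 86996; 86996 = 2^2 * 7 * 13 * 239; sigma = (1 + 2 + 4) * (1 + 7) * (1 + 13) * (1 + 239) = 7 * 8 * 14 * 240 = 188160; answer 188160

188160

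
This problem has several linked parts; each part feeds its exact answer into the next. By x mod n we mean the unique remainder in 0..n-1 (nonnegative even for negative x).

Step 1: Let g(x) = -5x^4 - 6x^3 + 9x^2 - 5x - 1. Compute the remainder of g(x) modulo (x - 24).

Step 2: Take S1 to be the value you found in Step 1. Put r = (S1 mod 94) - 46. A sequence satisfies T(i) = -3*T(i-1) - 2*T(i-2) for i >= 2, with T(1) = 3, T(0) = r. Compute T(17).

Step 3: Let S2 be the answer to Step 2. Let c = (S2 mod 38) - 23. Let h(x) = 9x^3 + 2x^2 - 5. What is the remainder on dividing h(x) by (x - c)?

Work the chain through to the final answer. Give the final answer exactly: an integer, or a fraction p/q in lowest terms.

Step 1: remainder = value at the root: -5*(24)^4 - 6*(24)^3 + 9*(24)^2 - 5*(24)^1 - 1 = (-1658880) + (-82944) + (5184) + (-120) + (-1) = -1736761; answer -1736761
Step 2: S1 = -1736761; r = 31; T(2) = -3*(3) - 2*(31) = -71; iterating: T(2)=-71, T(3)=207, T(4)=-479, T(5)=1023, T(6)=-2111, T(7)=4287, T(8)=-8639, T(9)=17343, T(10)=-34751, T(11)=69567, T(12)=-139199, T(13)=278463, T(14)=-556991, T(15)=1114047, T(16)=-2228159, T(17)=4456383; answer 4456383
Step 3: S2 = 4456383; c = -14; remainder = value at the root: 9*(-14)^3 + 2*(-14)^2 - 5 = (-24696) + (392) + (-5) = -24309; answer -24309

-24309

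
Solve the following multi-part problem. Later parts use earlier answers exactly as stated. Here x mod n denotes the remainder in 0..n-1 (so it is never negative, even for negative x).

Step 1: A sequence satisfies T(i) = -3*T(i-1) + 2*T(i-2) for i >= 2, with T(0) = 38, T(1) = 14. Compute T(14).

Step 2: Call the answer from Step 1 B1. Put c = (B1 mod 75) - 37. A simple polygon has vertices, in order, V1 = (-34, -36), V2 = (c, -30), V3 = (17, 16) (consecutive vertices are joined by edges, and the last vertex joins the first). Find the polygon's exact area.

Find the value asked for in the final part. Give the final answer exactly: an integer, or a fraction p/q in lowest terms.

1355

Step 1: T(2) = -3*(14) + 2*(38) = 34; iterating: T(2)=34, T(3)=-74, T(4)=290, T(5)=-1018, T(6)=3634, T(7)=-12938, T(8)=46082, T(9)=-164122, T(10)=584530, T(11)=-2081834, T(12)=7414562, T(13)=-26407354, T(14)=94051186; answer 94051186
Step 2: B1 = 94051186; c = 24; cross terms: (-34*-30 - 24*-36)=1884, (24*16 - 17*-30)=894, (17*-36 - -34*16)=-68; twice the area = |2710| = 2710; area = 1355; answer 1355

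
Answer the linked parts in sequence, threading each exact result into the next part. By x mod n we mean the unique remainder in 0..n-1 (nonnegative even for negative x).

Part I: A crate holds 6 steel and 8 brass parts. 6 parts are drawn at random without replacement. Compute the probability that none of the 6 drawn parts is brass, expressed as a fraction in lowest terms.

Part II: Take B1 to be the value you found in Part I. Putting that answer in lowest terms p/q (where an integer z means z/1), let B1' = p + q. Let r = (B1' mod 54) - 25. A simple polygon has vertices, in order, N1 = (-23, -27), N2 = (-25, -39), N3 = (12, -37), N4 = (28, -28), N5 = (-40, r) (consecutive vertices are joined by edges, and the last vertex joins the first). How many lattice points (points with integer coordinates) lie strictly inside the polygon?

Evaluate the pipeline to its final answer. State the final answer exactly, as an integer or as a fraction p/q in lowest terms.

Part I: total draws C(14,6) = 3003; favorable C(6,6) = 1; P = 1/3003; answer 1/3003
Part II: B1 = 1/3003; threaded value p + q = 3004; r = 9; cross terms: (-23*-39 - -25*-27)=222, (-25*-37 - 12*-39)=1393, (12*-28 - 28*-37)=700, (28*9 - -40*-28)=-868, (-40*-27 - -23*9)=1287; twice the area = |2734| = 2734; area = 1367; boundary points = 2 + 1 + 1 + 1 + 1 = 6; strictly interior points = area - boundary/2 + 1 = 1365; answer 1365

1365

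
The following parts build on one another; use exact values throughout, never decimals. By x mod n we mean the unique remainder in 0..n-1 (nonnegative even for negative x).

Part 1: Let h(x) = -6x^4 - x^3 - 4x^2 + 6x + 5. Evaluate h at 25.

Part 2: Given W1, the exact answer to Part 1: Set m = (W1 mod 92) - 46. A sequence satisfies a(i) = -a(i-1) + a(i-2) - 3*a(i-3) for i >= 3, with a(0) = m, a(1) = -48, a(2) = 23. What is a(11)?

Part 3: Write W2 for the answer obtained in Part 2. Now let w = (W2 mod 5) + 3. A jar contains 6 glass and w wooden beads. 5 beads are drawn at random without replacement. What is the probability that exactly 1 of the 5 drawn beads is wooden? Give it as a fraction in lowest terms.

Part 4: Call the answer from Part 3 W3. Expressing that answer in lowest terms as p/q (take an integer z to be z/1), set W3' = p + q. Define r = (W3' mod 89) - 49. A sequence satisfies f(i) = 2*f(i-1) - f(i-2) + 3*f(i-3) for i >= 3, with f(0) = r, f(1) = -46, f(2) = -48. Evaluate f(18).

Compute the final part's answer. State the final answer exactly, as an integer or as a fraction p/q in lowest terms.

Part 1: -6*(25)^4 - 1*(25)^3 - 4*(25)^2 + 6*(25)^1 + 5 = (-2343750) + (-15625) + (-2500) + (150) + (5) = -2361720; answer -2361720
Part 2: W1 = -2361720; m = -34; a(3) = -1*(23) + 1*(-48) - 3*(-34) = 31; iterating: a(3)=31, a(4)=136, a(5)=-174, a(6)=217, a(7)=-799, a(8)=1538, a(9)=-2988, a(10)=6923, a(11)=-14525; answer -14525
Part 3: W2 = -14525; w = 3; total draws C(9,5) = 126; favorable C(3,1)*C(6,4) = 45; P = 5/14; answer 5/14
Part 4: W3 = 5/14; threaded value p + q = 19; r = -30; f(3) = 2*(-48) - 1*(-46) + 3*(-30) = -140; iterating: f(3)=-140, f(4)=-370, f(5)=-744, f(6)=-1538, f(7)=-3442, f(8)=-7578, f(9)=-16328, f(10)=-35404, f(11)=-77214, f(12)=-168008, f(13)=-365014, f(14)=-793662, f(15)=-1726334, f(16)=-3754048, f(17)=-8162748, f(18)=-17750450; answer -17750450

-17750450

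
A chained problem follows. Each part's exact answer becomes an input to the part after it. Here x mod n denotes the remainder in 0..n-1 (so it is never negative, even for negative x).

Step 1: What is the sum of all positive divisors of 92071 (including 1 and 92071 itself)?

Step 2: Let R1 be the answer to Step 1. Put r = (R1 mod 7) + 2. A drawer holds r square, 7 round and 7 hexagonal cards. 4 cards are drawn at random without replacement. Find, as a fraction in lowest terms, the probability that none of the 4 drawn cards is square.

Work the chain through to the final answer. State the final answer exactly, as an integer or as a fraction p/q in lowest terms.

Step 1: 92071 = 7^2 * 1879; sigma = (1 + 7 + 49) * (1 + 1879) = 57 * 1880 = 107160; answer 107160
Step 2: R1 = 107160; r = 6; total draws C(20,4) = 4845; favorable C(14,4) = 1001; P = 1001/4845; answer 1001/4845

1001/4845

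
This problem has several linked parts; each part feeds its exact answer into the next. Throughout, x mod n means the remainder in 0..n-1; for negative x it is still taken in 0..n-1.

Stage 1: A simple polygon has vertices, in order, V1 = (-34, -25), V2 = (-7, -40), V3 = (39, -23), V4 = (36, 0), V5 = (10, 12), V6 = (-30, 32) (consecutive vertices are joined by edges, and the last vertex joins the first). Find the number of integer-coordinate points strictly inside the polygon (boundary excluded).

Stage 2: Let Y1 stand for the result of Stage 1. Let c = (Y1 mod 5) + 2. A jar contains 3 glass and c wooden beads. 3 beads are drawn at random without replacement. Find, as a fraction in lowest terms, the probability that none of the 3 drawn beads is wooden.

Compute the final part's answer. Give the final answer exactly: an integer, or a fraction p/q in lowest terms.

Stage 1: cross terms: (-34*-40 - -7*-25)=1185, (-7*-23 - 39*-40)=1721, (39*0 - 36*-23)=828, (36*12 - 10*0)=432, (10*32 - -30*12)=680, (-30*-25 - -34*32)=1838; twice the area = |6684| = 6684; area = 3342; boundary points = 3 + 1 + 1 + 2 + 20 + 1 = 28; strictly interior points = area - boundary/2 + 1 = 3329; answer 3329
Stage 2: Y1 = 3329; c = 6; total draws C(9,3) = 84; favorable C(3,3) = 1; P = 1/84; answer 1/84

1/84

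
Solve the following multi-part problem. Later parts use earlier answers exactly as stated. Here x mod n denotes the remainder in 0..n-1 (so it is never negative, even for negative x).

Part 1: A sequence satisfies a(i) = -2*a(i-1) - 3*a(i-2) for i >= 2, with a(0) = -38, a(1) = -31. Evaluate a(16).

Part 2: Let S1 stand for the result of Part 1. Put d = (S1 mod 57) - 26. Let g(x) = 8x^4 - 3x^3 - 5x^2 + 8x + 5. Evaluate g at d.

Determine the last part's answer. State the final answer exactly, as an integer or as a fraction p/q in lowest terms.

551

Part 1: a(2) = -2*(-31) - 3*(-38) = 176; iterating: a(2)=176, a(3)=-259, a(4)=-10, a(5)=797, a(6)=-1564, a(7)=737, a(8)=3218, a(9)=-8647, a(10)=7640, a(11)=10661, a(12)=-44242, a(13)=56501, a(14)=19724, a(15)=-208951, a(16)=358730; answer 358730
Part 2: S1 = 358730; d = 3; 8*(3)^4 - 3*(3)^3 - 5*(3)^2 + 8*(3)^1 + 5 = (648) + (-81) + (-45) + (24) + (5) = 551; answer 551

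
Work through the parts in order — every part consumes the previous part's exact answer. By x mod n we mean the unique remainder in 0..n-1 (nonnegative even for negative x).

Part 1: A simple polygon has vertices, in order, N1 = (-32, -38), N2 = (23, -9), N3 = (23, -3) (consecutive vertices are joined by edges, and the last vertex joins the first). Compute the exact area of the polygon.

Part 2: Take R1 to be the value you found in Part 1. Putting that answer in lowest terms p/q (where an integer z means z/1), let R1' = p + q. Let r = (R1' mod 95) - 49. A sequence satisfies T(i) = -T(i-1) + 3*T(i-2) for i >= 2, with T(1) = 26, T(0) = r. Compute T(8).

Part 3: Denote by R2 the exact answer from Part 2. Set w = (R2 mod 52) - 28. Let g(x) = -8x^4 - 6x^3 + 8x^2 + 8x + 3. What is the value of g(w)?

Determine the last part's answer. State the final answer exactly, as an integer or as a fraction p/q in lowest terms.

-2269

Part 1: cross terms: (-32*-9 - 23*-38)=1162, (23*-3 - 23*-9)=138, (23*-38 - -32*-3)=-970; twice the area = |330| = 330; area = 165; answer 165
Part 2: R1 = 165; threaded value p + q = 166; r = 22; T(2) = -1*(26) + 3*(22) = 40; iterating: T(2)=40, T(3)=38, T(4)=82, T(5)=32, T(6)=214, T(7)=-118, T(8)=760; answer 760
Part 3: R2 = 760; w = 4; -8*(4)^4 - 6*(4)^3 + 8*(4)^2 + 8*(4)^1 + 3 = (-2048) + (-384) + (128) + (32) + (3) = -2269; answer -2269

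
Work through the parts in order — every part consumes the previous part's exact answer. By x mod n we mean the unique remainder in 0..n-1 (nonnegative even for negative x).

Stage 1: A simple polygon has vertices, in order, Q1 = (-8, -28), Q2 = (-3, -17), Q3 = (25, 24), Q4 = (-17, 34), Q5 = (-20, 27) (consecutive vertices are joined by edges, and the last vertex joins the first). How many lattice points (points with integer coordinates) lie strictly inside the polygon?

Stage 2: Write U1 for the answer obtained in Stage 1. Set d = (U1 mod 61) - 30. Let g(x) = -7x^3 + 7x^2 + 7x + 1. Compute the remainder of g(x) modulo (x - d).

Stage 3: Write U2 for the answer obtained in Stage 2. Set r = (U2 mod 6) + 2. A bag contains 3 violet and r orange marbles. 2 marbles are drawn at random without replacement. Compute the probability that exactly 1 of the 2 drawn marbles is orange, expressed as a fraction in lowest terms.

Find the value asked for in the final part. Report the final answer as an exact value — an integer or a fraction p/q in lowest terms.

Stage 1: cross terms: (-8*-17 - -3*-28)=52, (-3*24 - 25*-17)=353, (25*34 - -17*24)=1258, (-17*27 - -20*34)=221, (-20*-28 - -8*27)=776; twice the area = |2660| = 2660; area = 1330; boundary points = 1 + 1 + 2 + 1 + 1 = 6; strictly interior points = area - boundary/2 + 1 = 1328; answer 1328
Stage 2: U1 = 1328; d = 17; remainder = value at the root: -7*(17)^3 + 7*(17)^2 + 7*(17)^1 + 1 = (-34391) + (2023) + (119) + (1) = -32248; answer -32248
Stage 3: U2 = -32248; r = 4; total draws C(7,2) = 21; favorable C(4,1)*C(3,1) = 12; P = 4/7; answer 4/7

4/7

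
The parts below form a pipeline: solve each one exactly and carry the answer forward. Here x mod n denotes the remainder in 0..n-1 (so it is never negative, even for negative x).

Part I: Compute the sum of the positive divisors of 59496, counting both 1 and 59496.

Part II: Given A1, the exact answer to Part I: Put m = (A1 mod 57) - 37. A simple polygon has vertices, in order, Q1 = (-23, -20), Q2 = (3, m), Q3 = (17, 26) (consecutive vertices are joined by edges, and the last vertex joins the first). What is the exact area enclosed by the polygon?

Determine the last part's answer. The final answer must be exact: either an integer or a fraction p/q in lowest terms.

938

Part I: 59496 = 2^3 * 3 * 37 * 67; sigma = (1 + 2 + 4 + 8) * (1 + 3) * (1 + 37) * (1 + 67) = 15 * 4 * 38 * 68 = 155040; answer 155040
Part II: A1 = 155040; m = -37; cross terms: (-23*-37 - 3*-20)=911, (3*26 - 17*-37)=707, (17*-20 - -23*26)=258; twice the area = |1876| = 1876; area = 938; answer 938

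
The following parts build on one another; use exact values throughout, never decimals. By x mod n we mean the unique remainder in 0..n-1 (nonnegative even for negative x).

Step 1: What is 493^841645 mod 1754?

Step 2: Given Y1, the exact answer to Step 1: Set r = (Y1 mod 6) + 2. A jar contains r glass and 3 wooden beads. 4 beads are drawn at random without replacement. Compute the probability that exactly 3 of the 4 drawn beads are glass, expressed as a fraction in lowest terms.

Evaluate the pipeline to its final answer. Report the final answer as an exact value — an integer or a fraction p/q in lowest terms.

Step 1: squarings mod 1754: 493^1=493, 493^2=997, 493^4=1245, 493^8=1243, 493^16=1529, 493^32=1513, 493^64=199, 493^128=1013, 493^256=79, 493^512=979, 493^1024=757, 493^2048=1245, 493^4096=1243, 493^8192=1529, 493^16384=1513, 493^32768=199, 493^65536=1013, 493^131072=79, 493^262144=979, 493^524288=757; 493^841645 = 493^1 * 493^4 * 493^8 * 493^32 * 493^128 * 493^256 * 493^512 * 493^1024 * 493^4096 * 493^16384 * 493^32768 * 493^262144 * 493^524288 = 709 (mod 1754); answer 709
Step 2: Y1 = 709; r = 3; total draws C(6,4) = 15; favorable C(3,3)*C(3,1) = 3; P = 1/5; answer 1/5

1/5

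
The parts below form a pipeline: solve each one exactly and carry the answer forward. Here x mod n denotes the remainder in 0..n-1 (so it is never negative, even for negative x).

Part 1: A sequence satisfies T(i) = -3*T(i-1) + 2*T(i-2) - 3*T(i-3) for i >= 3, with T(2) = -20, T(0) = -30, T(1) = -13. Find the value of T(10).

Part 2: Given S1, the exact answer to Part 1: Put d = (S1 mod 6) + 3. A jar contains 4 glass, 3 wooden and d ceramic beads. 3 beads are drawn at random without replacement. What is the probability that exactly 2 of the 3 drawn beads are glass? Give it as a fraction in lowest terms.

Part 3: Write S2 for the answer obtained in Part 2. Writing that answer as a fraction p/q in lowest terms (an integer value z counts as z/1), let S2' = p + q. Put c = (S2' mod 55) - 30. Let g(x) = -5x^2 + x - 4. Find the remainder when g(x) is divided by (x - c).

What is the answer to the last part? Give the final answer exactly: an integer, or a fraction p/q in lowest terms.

-2188

Part 1: T(3) = -3*(-20) + 2*(-13) - 3*(-30) = 124; iterating: T(3)=124, T(4)=-373, T(5)=1427, T(6)=-5399, T(7)=20170, T(8)=-75589, T(9)=283304, T(10)=-1061600; answer -1061600
Part 2: S1 = -1061600; d = 7; total draws C(14,3) = 364; favorable C(4,2)*C(10,1) = 60; P = 15/91; answer 15/91
Part 3: S2 = 15/91; threaded value p + q = 106; c = 21; remainder = value at the root: -5*(21)^2 + 1*(21)^1 - 4 = (-2205) + (21) + (-4) = -2188; answer -2188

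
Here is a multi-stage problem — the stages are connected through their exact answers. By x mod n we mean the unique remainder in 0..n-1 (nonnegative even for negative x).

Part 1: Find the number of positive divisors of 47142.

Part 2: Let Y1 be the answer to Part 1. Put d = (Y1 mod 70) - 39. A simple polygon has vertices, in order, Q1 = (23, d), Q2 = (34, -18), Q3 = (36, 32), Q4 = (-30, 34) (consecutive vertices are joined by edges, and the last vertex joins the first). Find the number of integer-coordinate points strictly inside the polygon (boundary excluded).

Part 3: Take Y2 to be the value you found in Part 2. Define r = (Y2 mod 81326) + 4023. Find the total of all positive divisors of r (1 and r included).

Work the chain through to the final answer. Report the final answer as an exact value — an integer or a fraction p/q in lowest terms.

7056

Part 1: 47142 = 2 * 3^5 * 97; number of divisors = (1+1) * (5+1) * (1+1) = 24; answer 24
Part 2: Y1 = 24; d = -15; cross terms: (23*-18 - 34*-15)=96, (34*32 - 36*-18)=1736, (36*34 - -30*32)=2184, (-30*-15 - 23*34)=-332; twice the area = |3684| = 3684; area = 1842; boundary points = 1 + 2 + 2 + 1 = 6; strictly interior points = area - boundary/2 + 1 = 1840; answer 1840
Part 3: Y2 = 1840; r = 5863; 5863 = 11 * 13 * 41; sigma = (1 + 11) * (1 + 13) * (1 + 41) = 12 * 14 * 42 = 7056; answer 7056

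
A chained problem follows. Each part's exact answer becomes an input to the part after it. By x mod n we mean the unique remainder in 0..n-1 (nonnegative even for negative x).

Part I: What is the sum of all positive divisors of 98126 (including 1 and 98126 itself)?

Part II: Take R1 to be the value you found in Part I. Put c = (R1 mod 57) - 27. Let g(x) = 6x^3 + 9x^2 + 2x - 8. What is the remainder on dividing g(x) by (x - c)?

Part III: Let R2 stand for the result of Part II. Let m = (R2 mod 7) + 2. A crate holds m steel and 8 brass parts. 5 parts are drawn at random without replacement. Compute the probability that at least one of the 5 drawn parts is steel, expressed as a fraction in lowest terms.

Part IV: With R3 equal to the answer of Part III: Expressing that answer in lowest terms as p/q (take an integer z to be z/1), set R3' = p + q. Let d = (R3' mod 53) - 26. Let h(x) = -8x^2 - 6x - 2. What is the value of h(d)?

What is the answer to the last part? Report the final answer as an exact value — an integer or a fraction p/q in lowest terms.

Part I: 98126 = 2 * 7 * 43 * 163; sigma = (1 + 2) * (1 + 7) * (1 + 43) * (1 + 163) = 3 * 8 * 44 * 164 = 173184; answer 173184
Part II: R1 = 173184; c = -9; remainder = value at the root: 6*(-9)^3 + 9*(-9)^2 + 2*(-9)^1 - 8 = (-4374) + (729) + (-18) + (-8) = -3671; answer -3671
Part III: R2 = -3671; m = 6; total draws C(14,5) = 2002; complement C(8,5) = 56; favorable 2002 - 56 = 1946; P = 139/143; answer 139/143
Part IV: R3 = 139/143; threaded value p + q = 282; d = -9; -8*(-9)^2 - 6*(-9)^1 - 2 = (-648) + (54) + (-2) = -596; answer -596

-596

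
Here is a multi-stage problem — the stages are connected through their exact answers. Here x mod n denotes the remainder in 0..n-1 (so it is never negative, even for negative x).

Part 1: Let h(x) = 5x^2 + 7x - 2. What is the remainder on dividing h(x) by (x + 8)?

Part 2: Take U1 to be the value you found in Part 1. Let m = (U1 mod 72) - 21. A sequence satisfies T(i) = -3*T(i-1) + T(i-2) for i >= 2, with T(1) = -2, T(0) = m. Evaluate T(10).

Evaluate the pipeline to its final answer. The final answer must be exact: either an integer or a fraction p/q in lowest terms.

Part 1: remainder = value at the root: 5*(-8)^2 + 7*(-8)^1 - 2 = (320) + (-56) + (-2) = 262; answer 262
Part 2: U1 = 262; m = 25; T(2) = -3*(-2) + 1*(25) = 31; iterating: T(2)=31, T(3)=-95, T(4)=316, T(5)=-1043, T(6)=3445, T(7)=-11378, T(8)=37579, T(9)=-124115, T(10)=409924; answer 409924

409924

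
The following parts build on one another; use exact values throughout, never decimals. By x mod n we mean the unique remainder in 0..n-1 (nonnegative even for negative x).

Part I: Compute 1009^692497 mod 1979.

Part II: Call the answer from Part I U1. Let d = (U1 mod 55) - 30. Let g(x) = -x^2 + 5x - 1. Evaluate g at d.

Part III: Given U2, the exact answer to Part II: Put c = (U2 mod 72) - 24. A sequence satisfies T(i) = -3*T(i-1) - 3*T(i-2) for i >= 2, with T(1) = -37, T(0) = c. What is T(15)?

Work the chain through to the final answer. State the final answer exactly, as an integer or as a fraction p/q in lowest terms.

Part I: squarings mod 1979: 1009^1=1009, 1009^2=875, 1009^4=1731, 1009^8=155, 1009^16=277, 1009^32=1527, 1009^64=467, 1009^128=399, 1009^256=881, 1009^512=393, 1009^1024=87, 1009^2048=1632, 1009^4096=1669, 1009^8192=1108, 1009^16384=684, 1009^32768=812, 1009^65536=337, 1009^131072=766, 1009^262144=972, 1009^524288=801; 1009^692497 = 1009^1 * 1009^16 * 1009^256 * 1009^4096 * 1009^32768 * 1009^131072 * 1009^524288 = 1577 (mod 1979); answer 1577
Part II: U1 = 1577; d = 7; -1*(7)^2 + 5*(7)^1 - 1 = (-49) + (35) + (-1) = -15; answer -15
Part III: U2 = -15; c = 33; T(2) = -3*(-37) - 3*(33) = 12; iterating: T(2)=12, T(3)=75, T(4)=-261, T(5)=558, T(6)=-891, T(7)=999, T(8)=-324, T(9)=-2025, T(10)=7047, T(11)=-15066, T(12)=24057, T(13)=-26973, T(14)=8748, T(15)=54675; answer 54675

54675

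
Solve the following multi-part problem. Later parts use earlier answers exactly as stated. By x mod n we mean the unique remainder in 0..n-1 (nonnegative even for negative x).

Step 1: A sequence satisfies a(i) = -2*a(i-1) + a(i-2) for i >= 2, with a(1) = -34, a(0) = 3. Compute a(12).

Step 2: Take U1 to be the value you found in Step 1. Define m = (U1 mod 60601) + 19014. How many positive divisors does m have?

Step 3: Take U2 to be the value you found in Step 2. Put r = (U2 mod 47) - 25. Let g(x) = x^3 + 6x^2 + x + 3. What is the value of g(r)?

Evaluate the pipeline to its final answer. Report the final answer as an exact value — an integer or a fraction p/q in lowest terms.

Step 1: a(2) = -2*(-34) + 1*(3) = 71; iterating: a(2)=71, a(3)=-176, a(4)=423, a(5)=-1022, a(6)=2467, a(7)=-5956, a(8)=14379, a(9)=-34714, a(10)=83807, a(11)=-202328, a(12)=488463; answer 488463
Step 2: U1 = 488463; m = 22669; 22669 is prime, so its only divisors are 1 and 22669; count = 2; answer 2
Step 3: U2 = 2; r = -23; 1*(-23)^3 + 6*(-23)^2 + 1*(-23)^1 + 3 = (-12167) + (3174) + (-23) + (3) = -9013; answer -9013

-9013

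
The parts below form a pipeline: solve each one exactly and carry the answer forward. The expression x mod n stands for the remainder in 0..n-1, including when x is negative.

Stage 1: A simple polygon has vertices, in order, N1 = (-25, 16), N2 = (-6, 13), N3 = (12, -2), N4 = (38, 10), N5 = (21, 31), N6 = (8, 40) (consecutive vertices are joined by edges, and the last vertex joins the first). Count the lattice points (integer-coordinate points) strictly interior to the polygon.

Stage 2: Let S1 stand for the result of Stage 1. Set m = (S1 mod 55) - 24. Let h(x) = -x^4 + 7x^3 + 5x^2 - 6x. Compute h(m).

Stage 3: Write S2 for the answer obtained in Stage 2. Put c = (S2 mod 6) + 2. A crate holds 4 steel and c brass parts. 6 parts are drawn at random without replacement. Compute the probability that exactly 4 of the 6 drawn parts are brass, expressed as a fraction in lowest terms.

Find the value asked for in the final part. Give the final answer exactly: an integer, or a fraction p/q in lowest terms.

5/14

Stage 1: cross terms: (-25*13 - -6*16)=-229, (-6*-2 - 12*13)=-144, (12*10 - 38*-2)=196, (38*31 - 21*10)=968, (21*40 - 8*31)=592, (8*16 - -25*40)=1128; twice the area = |2511| = 2511; area = 2511/2; boundary points = 1 + 3 + 2 + 1 + 1 + 3 = 11; strictly interior points = area - boundary/2 + 1 = 1251; answer 1251
Stage 2: S1 = 1251; m = 17; -1*(17)^4 + 7*(17)^3 + 5*(17)^2 - 6*(17)^1 = (-83521) + (34391) + (1445) + (-102) = -47787; answer -47787
Stage 3: S2 = -47787; c = 5; total draws C(9,6) = 84; favorable C(5,4)*C(4,2) = 30; P = 5/14; answer 5/14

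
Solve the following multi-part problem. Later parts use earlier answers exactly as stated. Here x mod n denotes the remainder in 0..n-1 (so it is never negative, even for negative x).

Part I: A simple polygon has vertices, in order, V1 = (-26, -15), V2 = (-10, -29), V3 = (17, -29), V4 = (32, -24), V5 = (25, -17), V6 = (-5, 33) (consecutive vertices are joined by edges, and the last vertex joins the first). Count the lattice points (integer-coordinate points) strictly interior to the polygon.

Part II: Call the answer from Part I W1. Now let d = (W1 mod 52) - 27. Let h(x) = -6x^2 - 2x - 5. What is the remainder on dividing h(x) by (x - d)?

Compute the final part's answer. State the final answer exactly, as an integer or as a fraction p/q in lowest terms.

Part I: cross terms: (-26*-29 - -10*-15)=604, (-10*-29 - 17*-29)=783, (17*-24 - 32*-29)=520, (32*-17 - 25*-24)=56, (25*33 - -5*-17)=740, (-5*-15 - -26*33)=933; twice the area = |3636| = 3636; area = 1818; boundary points = 2 + 27 + 5 + 7 + 10 + 3 = 54; strictly interior points = area - boundary/2 + 1 = 1792; answer 1792
Part II: W1 = 1792; d = -3; remainder = value at the root: -6*(-3)^2 - 2*(-3)^1 - 5 = (-54) + (6) + (-5) = -53; answer -53

-53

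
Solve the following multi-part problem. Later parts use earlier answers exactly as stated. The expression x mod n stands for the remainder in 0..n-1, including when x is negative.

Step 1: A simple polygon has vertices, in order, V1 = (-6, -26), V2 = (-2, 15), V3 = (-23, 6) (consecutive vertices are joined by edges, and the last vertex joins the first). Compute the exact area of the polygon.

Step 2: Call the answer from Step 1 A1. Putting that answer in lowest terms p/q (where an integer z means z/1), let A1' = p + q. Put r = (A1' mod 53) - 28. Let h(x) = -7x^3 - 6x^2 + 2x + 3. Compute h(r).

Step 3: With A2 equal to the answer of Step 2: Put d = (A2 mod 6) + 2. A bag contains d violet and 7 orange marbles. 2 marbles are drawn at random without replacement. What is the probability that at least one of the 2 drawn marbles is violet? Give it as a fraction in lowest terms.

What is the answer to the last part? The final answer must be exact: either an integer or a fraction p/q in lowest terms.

Step 1: cross terms: (-6*15 - -2*-26)=-142, (-2*6 - -23*15)=333, (-23*-26 - -6*6)=634; twice the area = |825| = 825; area = 825/2; answer 825/2
Step 2: A1 = 825/2; threaded value p + q = 827; r = 4; -7*(4)^3 - 6*(4)^2 + 2*(4)^1 + 3 = (-448) + (-96) + (8) + (3) = -533; answer -533
Step 3: A2 = -533; d = 3; total draws C(10,2) = 45; complement C(7,2) = 21; favorable 45 - 21 = 24; P = 8/15; answer 8/15

8/15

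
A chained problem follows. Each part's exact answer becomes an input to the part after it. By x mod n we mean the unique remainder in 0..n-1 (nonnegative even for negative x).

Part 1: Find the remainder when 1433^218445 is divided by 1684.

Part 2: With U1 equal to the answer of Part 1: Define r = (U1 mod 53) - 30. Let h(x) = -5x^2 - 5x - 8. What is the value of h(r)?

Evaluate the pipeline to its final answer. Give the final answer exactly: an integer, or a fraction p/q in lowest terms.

Part 1: squarings mod 1684: 1433^1=1433, 1433^2=693, 1433^4=309, 1433^8=1177, 1433^16=1081, 1433^32=1549, 1433^64=1385, 1433^128=149, 1433^256=309, 1433^512=1177, 1433^1024=1081, 1433^2048=1549, 1433^4096=1385, 1433^8192=149, 1433^16384=309, 1433^32768=1177, 1433^65536=1081, 1433^131072=1549; 1433^218445 = 1433^1 * 1433^4 * 1433^8 * 1433^64 * 1433^256 * 1433^1024 * 1433^4096 * 1433^16384 * 1433^65536 * 1433^131072 = 1333 (mod 1684); answer 1333
Part 2: U1 = 1333; r = -22; -5*(-22)^2 - 5*(-22)^1 - 8 = (-2420) + (110) + (-8) = -2318; answer -2318

-2318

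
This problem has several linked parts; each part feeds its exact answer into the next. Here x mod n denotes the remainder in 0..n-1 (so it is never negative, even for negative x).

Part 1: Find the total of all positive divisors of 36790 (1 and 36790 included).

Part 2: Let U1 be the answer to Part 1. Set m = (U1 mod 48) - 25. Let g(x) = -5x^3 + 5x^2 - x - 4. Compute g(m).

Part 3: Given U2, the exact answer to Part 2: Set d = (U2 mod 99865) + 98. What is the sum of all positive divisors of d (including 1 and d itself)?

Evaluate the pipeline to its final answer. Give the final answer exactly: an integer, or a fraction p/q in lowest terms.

Part 1: 36790 = 2 * 5 * 13 * 283; sigma = (1 + 2) * (1 + 5) * (1 + 13) * (1 + 283) = 3 * 6 * 14 * 284 = 71568; answer 71568
Part 2: U1 = 71568; m = -25; -5*(-25)^3 + 5*(-25)^2 - 1*(-25)^1 - 4 = (78125) + (3125) + (25) + (-4) = 81271; answer 81271
Part 3: U2 = 81271; d = 81369; 81369 = 3^2 * 9041; sigma = (1 + 3 + 9) * (1 + 9041) = 13 * 9042 = 117546; answer 117546

117546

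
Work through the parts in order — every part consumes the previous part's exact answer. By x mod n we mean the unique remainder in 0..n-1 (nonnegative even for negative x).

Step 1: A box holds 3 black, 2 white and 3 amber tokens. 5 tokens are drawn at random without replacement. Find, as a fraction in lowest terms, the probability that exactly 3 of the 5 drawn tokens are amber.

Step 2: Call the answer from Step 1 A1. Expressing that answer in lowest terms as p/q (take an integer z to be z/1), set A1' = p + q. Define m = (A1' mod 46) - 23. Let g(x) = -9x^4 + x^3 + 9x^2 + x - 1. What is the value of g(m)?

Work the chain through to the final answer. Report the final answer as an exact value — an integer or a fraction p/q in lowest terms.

Step 1: total draws C(8,5) = 56; favorable C(3,3)*C(5,2) = 10; P = 5/28; answer 5/28
Step 2: A1 = 5/28; threaded value p + q = 33; m = 10; -9*(10)^4 + 1*(10)^3 + 9*(10)^2 + 1*(10)^1 - 1 = (-90000) + (1000) + (900) + (10) + (-1) = -88091; answer -88091

-88091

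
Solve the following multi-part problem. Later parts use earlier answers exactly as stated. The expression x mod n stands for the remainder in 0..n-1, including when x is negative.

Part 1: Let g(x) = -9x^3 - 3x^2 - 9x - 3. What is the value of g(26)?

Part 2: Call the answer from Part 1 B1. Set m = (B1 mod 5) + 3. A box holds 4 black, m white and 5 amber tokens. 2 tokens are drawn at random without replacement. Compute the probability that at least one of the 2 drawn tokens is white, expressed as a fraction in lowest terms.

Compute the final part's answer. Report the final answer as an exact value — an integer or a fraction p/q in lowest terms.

7/13

Part 1: -9*(26)^3 - 3*(26)^2 - 9*(26)^1 - 3 = (-158184) + (-2028) + (-234) + (-3) = -160449; answer -160449
Part 2: B1 = -160449; m = 4; total draws C(13,2) = 78; complement C(9,2) = 36; favorable 78 - 36 = 42; P = 7/13; answer 7/13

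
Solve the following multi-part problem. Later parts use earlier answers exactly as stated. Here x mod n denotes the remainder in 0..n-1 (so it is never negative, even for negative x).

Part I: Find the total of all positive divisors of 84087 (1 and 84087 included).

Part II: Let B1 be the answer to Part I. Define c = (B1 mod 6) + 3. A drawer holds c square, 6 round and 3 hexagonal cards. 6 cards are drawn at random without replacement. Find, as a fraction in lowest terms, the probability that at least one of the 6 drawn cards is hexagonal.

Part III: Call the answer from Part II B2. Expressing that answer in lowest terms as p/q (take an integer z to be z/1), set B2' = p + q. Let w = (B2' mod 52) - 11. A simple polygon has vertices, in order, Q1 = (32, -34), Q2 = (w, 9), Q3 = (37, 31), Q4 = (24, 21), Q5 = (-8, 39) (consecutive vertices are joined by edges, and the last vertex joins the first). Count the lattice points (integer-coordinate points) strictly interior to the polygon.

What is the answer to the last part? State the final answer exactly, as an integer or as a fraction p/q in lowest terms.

Part I: 84087 = 3^2 * 9343; sigma = (1 + 3 + 9) * (1 + 9343) = 13 * 9344 = 121472; answer 121472
Part II: B1 = 121472; c = 5; total draws C(14,6) = 3003; complement C(11,6) = 462; favorable 3003 - 462 = 2541; P = 11/13; answer 11/13
Part III: B2 = 11/13; threaded value p + q = 24; w = 13; cross terms: (32*9 - 13*-34)=730, (13*31 - 37*9)=70, (37*21 - 24*31)=33, (24*39 - -8*21)=1104, (-8*-34 - 32*39)=-976; twice the area = |961| = 961; area = 961/2; boundary points = 1 + 2 + 1 + 2 + 1 = 7; strictly interior points = area - boundary/2 + 1 = 478; answer 478

478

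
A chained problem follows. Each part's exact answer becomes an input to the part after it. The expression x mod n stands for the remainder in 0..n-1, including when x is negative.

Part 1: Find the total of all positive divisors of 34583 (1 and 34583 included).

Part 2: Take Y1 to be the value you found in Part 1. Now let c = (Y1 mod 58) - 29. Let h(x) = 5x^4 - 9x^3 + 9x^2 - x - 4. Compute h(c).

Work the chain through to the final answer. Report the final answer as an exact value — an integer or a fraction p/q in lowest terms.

164108

Part 1: 34583 is prime, so its only divisors are 1 and 34583; sigma = 1 + 34583 = 34584; answer 34584
Part 2: Y1 = 34584; c = -13; 5*(-13)^4 - 9*(-13)^3 + 9*(-13)^2 - 1*(-13)^1 - 4 = (142805) + (19773) + (1521) + (13) + (-4) = 164108; answer 164108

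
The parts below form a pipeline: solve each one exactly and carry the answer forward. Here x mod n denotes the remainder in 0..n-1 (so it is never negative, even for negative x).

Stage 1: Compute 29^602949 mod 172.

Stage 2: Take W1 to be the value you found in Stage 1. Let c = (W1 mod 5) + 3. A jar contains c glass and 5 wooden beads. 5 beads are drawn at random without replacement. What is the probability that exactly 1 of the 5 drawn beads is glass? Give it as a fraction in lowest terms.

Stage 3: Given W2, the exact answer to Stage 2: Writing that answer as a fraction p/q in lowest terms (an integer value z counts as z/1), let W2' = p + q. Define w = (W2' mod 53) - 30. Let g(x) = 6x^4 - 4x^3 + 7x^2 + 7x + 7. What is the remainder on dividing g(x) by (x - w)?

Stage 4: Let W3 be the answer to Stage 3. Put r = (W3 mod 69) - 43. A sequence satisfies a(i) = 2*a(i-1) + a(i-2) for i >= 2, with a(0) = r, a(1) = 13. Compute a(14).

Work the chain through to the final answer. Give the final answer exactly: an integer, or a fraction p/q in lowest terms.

180180

Stage 1: squarings mod 172: 29^1=29, 29^2=153, 29^4=17, 29^8=117, 29^16=101, 29^32=53, 29^64=57, 29^128=153, 29^256=17, 29^512=117, 29^1024=101, 29^2048=53, 29^4096=57, 29^8192=153, 29^16384=17, 29^32768=117, 29^65536=101, 29^131072=53, 29^262144=57, 29^524288=153; 29^602949 = 29^1 * 29^4 * 29^64 * 29^256 * 29^512 * 29^4096 * 29^8192 * 29^65536 * 29^524288 = 113 (mod 172); answer 113
Stage 2: W1 = 113; c = 6; total draws C(11,5) = 462; favorable C(6,1)*C(5,4) = 30; P = 5/77; answer 5/77
Stage 3: W2 = 5/77; threaded value p + q = 82; w = -1; remainder = value at the root: 6*(-1)^4 - 4*(-1)^3 + 7*(-1)^2 + 7*(-1)^1 + 7 = (6) + (4) + (7) + (-7) + (7) = 17; answer 17
Stage 4: W3 = 17; r = -26; a(2) = 2*(13) + 1*(-26) = 0; iterating: a(2)=0, a(3)=13, a(4)=26, a(5)=65, a(6)=156, a(7)=377, a(8)=910, a(9)=2197, a(10)=5304, a(11)=12805, a(12)=30914, a(13)=74633, a(14)=180180; answer 180180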